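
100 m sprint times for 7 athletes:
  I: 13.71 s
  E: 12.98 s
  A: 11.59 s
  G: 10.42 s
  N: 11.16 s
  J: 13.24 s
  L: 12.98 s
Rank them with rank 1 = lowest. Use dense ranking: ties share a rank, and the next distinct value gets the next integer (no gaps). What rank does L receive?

4

Sorted (ascending): 10.42, 11.16, 11.59, 12.98, 12.98, 13.24, 13.71
The 2 values of 12.98 share dense rank 4.
Remaining distinct values take the next consecutive integers.
L has value 12.98 s → rank 4.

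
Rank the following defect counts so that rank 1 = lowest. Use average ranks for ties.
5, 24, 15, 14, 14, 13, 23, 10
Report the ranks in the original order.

1, 8, 6, 4.5, 4.5, 3, 7, 2

Sorted (ascending): 5, 10, 13, 14, 14, 15, 23, 24
The 2 values of 14 occupy positions 4–5 → average rank (4+5)/2 = 4.5.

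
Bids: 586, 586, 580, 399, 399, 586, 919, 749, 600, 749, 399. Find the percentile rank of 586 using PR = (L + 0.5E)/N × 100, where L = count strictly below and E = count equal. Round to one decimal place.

50.0

N = 11.
Strictly below 586: 4. Equal to 586: 3.
PR = (4 + 0.5·3)/11 × 100 = 50.0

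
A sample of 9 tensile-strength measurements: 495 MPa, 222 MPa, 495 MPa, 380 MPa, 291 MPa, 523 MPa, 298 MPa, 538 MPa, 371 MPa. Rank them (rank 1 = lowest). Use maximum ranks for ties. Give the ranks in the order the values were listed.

7, 1, 7, 5, 2, 8, 3, 9, 4

Sorted (ascending): 222, 291, 298, 371, 380, 495, 495, 523, 538
The 2 values of 495 occupy positions 6–7 → each gets rank 7.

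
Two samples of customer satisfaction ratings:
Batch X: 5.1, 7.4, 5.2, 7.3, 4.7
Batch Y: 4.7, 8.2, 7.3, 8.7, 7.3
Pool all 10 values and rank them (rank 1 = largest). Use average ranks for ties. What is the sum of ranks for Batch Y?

Sorted (descending): 8.7, 8.2, 7.4, 7.3, 7.3, 7.3, 5.2, 5.1, 4.7, 4.7
The 3 values of 7.3 occupy positions 4–6 → average rank 5.
The 2 values of 4.7 occupy positions 9–10 → average rank (9+10)/2 = 9.5.
Batch Y values → pooled ranks: 4.7→9.5, 8.2→2, 7.3→5, 8.7→1, 7.3→5
Rank sum = 9.5 + 2 + 5 + 1 + 5 = 22.5

22.5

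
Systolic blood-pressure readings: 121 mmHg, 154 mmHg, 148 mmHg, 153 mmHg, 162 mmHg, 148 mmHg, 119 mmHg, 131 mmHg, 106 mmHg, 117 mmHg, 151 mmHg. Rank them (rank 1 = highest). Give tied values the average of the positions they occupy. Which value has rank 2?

154

Sorted (descending): 162, 154, 153, 151, 148, 148, 131, 121, 119, 117, 106
The 2 values of 148 occupy positions 5–6 → average rank (5+6)/2 = 5.5.
Rank 2 → value 154.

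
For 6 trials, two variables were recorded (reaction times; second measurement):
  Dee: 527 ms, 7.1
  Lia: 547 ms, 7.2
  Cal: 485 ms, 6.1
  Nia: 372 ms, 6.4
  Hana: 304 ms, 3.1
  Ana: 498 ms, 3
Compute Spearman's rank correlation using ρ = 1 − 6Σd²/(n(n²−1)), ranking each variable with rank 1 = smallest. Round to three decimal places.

0.600

Ranks of variable 1: 5, 6, 3, 2, 1, 4
Ranks of variable 2: 5, 6, 3, 4, 2, 1
d = r₁ − r₂: 0, 0, 0, -2, -1, 3
d²: 0, 0, 0, 4, 1, 9; Σd² = 14
ρ = 1 − 6·14/(6·35) = 1 − 84/210 = 0.600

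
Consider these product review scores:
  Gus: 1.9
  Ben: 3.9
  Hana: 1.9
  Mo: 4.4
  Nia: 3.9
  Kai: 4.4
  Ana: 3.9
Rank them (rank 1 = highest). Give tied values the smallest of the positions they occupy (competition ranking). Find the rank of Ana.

Sorted (descending): 4.4, 4.4, 3.9, 3.9, 3.9, 1.9, 1.9
The 2 values of 4.4 occupy positions 1–2 → each gets rank 1.
The 3 values of 3.9 occupy positions 3–5 → each gets rank 3.
The 2 values of 1.9 occupy positions 6–7 → each gets rank 6.
Ana has value 3.9 → rank 3.

3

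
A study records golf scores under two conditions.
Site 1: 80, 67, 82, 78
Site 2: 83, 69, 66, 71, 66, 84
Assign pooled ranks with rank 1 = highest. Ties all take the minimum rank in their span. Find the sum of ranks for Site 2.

34

Sorted (descending): 84, 83, 82, 80, 78, 71, 69, 67, 66, 66
The 2 values of 66 occupy positions 9–10 → each gets rank 9.
Site 2 values → pooled ranks: 83→2, 69→7, 66→9, 71→6, 66→9, 84→1
Rank sum = 2 + 7 + 9 + 6 + 9 + 1 = 34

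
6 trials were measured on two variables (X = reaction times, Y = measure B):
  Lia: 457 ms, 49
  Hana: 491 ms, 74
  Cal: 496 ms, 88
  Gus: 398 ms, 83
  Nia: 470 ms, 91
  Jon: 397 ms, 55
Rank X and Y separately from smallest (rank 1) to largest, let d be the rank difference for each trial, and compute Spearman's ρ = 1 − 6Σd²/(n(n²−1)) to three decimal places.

Ranks of variable 1: 3, 5, 6, 2, 4, 1
Ranks of variable 2: 1, 3, 5, 4, 6, 2
d = r₁ − r₂: 2, 2, 1, -2, -2, -1
d²: 4, 4, 1, 4, 4, 1; Σd² = 18
ρ = 1 − 6·18/(6·35) = 1 − 108/210 = 0.486

0.486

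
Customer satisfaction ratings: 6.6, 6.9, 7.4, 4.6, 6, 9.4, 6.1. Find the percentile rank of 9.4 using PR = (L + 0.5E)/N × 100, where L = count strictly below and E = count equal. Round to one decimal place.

N = 7.
Strictly below 9.4: 6. Equal to 9.4: 1.
PR = (6 + 0.5·1)/7 × 100 = 92.9

92.9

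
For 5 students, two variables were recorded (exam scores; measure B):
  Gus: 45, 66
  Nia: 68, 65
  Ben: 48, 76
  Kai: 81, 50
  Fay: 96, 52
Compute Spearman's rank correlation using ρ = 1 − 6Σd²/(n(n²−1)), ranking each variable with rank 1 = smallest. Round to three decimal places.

-0.800

Ranks of variable 1: 1, 3, 2, 4, 5
Ranks of variable 2: 4, 3, 5, 1, 2
d = r₁ − r₂: -3, 0, -3, 3, 3
d²: 9, 0, 9, 9, 9; Σd² = 36
ρ = 1 − 6·36/(5·24) = 1 − 216/120 = -0.800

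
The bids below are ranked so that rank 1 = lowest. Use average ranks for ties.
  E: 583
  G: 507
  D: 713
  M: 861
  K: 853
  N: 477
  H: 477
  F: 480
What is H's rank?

1.5

Sorted (ascending): 477, 477, 480, 507, 583, 713, 853, 861
The 2 values of 477 occupy positions 1–2 → average rank (1+2)/2 = 1.5.
H has value 477 → rank 1.5.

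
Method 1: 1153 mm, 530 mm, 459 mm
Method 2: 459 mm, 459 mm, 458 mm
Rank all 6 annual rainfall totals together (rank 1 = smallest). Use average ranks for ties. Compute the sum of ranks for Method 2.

7

Sorted (ascending): 458, 459, 459, 459, 530, 1153
The 3 values of 459 occupy positions 2–4 → average rank 3.
Method 2 values → pooled ranks: 459→3, 459→3, 458→1
Rank sum = 3 + 3 + 1 = 7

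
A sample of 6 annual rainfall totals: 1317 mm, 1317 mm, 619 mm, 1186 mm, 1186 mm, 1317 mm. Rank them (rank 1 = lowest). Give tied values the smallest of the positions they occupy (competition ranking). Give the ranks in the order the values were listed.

Sorted (ascending): 619, 1186, 1186, 1317, 1317, 1317
The 2 values of 1186 occupy positions 2–3 → each gets rank 2.
The 3 values of 1317 occupy positions 4–6 → each gets rank 4.

4, 4, 1, 2, 2, 4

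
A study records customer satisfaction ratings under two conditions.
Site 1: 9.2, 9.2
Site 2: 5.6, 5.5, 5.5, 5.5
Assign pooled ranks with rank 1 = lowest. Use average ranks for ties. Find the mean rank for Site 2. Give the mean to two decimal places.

2.50

Sorted (ascending): 5.5, 5.5, 5.5, 5.6, 9.2, 9.2
The 3 values of 5.5 occupy positions 1–3 → average rank 2.
The 2 values of 9.2 occupy positions 5–6 → average rank (5+6)/2 = 5.5.
Site 2 values → pooled ranks: 5.6→4, 5.5→2, 5.5→2, 5.5→2
Mean rank = (4 + 2 + 2 + 2) / 4 = 2.50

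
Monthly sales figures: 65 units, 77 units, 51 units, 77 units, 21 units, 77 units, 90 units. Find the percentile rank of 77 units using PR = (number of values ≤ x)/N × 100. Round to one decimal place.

N = 7.
Strictly below 77: 3. Equal to 77: 3.
PR = 6/7 × 100 = 85.7

85.7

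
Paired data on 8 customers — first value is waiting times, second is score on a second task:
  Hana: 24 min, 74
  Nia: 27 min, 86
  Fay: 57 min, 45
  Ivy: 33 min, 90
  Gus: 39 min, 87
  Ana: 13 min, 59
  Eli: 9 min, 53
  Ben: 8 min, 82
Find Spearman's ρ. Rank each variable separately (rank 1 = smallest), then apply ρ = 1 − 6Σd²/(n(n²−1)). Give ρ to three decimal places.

Ranks of variable 1: 4, 5, 8, 6, 7, 3, 2, 1
Ranks of variable 2: 4, 6, 1, 8, 7, 3, 2, 5
d = r₁ − r₂: 0, -1, 7, -2, 0, 0, 0, -4
d²: 0, 1, 49, 4, 0, 0, 0, 16; Σd² = 70
ρ = 1 − 6·70/(8·63) = 1 − 420/504 = 0.167

0.167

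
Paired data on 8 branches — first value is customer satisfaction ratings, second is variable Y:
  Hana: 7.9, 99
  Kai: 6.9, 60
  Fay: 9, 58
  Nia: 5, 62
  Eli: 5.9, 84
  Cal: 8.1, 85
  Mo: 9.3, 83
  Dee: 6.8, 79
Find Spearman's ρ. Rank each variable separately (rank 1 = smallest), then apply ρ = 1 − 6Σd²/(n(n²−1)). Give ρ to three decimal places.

Ranks of variable 1: 5, 4, 7, 1, 2, 6, 8, 3
Ranks of variable 2: 8, 2, 1, 3, 6, 7, 5, 4
d = r₁ − r₂: -3, 2, 6, -2, -4, -1, 3, -1
d²: 9, 4, 36, 4, 16, 1, 9, 1; Σd² = 80
ρ = 1 − 6·80/(8·63) = 1 − 480/504 = 0.048

0.048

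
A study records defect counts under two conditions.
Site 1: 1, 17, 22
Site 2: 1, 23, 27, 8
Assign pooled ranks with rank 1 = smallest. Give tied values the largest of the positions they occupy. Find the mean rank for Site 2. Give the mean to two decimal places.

Sorted (ascending): 1, 1, 8, 17, 22, 23, 27
The 2 values of 1 occupy positions 1–2 → each gets rank 2.
Site 2 values → pooled ranks: 1→2, 23→6, 27→7, 8→3
Mean rank = (2 + 6 + 7 + 3) / 4 = 4.50

4.50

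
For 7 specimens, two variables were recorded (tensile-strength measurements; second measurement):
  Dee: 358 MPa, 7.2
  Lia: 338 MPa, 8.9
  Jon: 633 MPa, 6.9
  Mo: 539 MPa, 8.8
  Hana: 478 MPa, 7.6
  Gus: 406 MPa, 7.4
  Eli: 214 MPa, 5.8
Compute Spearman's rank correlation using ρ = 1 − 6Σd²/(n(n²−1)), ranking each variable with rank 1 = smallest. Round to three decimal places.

Ranks of variable 1: 3, 2, 7, 6, 5, 4, 1
Ranks of variable 2: 3, 7, 2, 6, 5, 4, 1
d = r₁ − r₂: 0, -5, 5, 0, 0, 0, 0
d²: 0, 25, 25, 0, 0, 0, 0; Σd² = 50
ρ = 1 − 6·50/(7·48) = 1 − 300/336 = 0.107

0.107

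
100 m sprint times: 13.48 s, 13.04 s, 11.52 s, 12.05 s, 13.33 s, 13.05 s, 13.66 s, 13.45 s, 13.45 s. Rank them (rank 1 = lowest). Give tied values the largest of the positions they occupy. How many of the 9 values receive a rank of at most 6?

5

Sorted (ascending): 11.52, 12.05, 13.04, 13.05, 13.33, 13.45, 13.45, 13.48, 13.66
The 2 values of 13.45 occupy positions 6–7 → each gets rank 7.
Ranks ≤ 6: {1, 2, 3, 4, 5} → 5 values.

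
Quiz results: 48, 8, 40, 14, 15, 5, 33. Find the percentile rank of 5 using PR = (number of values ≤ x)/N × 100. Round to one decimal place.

N = 7.
Strictly below 5: 0. Equal to 5: 1.
PR = 1/7 × 100 = 14.3

14.3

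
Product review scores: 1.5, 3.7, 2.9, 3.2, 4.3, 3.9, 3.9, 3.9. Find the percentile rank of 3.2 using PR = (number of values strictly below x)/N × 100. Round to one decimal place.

25.0

N = 8.
Strictly below 3.2: 2. Equal to 3.2: 1.
PR = 2/8 × 100 = 25.0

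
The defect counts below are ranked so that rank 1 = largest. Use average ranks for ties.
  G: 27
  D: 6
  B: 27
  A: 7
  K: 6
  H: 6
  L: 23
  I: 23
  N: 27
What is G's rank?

Sorted (descending): 27, 27, 27, 23, 23, 7, 6, 6, 6
The 3 values of 27 occupy positions 1–3 → average rank 2.
The 2 values of 23 occupy positions 4–5 → average rank (4+5)/2 = 4.5.
The 3 values of 6 occupy positions 7–9 → average rank 8.
G has value 27 → rank 2.

2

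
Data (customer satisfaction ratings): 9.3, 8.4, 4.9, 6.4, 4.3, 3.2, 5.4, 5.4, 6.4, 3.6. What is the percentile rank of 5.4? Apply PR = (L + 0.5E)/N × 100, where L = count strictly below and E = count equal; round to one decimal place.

N = 10.
Strictly below 5.4: 4. Equal to 5.4: 2.
PR = (4 + 0.5·2)/10 × 100 = 50.0

50.0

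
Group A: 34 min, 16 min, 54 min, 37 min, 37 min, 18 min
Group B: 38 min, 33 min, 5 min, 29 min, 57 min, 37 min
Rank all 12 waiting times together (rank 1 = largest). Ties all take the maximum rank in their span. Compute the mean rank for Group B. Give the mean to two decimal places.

Sorted (descending): 57, 54, 38, 37, 37, 37, 34, 33, 29, 18, 16, 5
The 3 values of 37 occupy positions 4–6 → each gets rank 6.
Group B values → pooled ranks: 38→3, 33→8, 5→12, 29→9, 57→1, 37→6
Mean rank = (3 + 8 + 12 + 9 + 1 + 6) / 6 = 6.50

6.50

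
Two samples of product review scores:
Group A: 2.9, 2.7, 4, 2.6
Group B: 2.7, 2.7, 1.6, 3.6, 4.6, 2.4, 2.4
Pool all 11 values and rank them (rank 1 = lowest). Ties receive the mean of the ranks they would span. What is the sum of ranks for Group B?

Sorted (ascending): 1.6, 2.4, 2.4, 2.6, 2.7, 2.7, 2.7, 2.9, 3.6, 4, 4.6
The 2 values of 2.4 occupy positions 2–3 → average rank (2+3)/2 = 2.5.
The 3 values of 2.7 occupy positions 5–7 → average rank 6.
Group B values → pooled ranks: 2.7→6, 2.7→6, 1.6→1, 3.6→9, 4.6→11, 2.4→2.5, 2.4→2.5
Rank sum = 6 + 6 + 1 + 9 + 11 + 2.5 + 2.5 = 38

38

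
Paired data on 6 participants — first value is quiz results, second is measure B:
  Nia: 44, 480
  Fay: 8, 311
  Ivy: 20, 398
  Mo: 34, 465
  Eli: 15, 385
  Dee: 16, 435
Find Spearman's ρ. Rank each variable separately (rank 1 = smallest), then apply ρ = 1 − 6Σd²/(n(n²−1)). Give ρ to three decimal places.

0.943

Ranks of variable 1: 6, 1, 4, 5, 2, 3
Ranks of variable 2: 6, 1, 3, 5, 2, 4
d = r₁ − r₂: 0, 0, 1, 0, 0, -1
d²: 0, 0, 1, 0, 0, 1; Σd² = 2
ρ = 1 − 6·2/(6·35) = 1 − 12/210 = 0.943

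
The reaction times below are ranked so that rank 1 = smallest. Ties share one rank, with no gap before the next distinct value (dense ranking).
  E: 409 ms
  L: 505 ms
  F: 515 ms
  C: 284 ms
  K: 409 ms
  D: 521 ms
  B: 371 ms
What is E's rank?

3

Sorted (ascending): 284, 371, 409, 409, 505, 515, 521
The 2 values of 409 share dense rank 3.
Remaining distinct values take the next consecutive integers.
E has value 409 ms → rank 3.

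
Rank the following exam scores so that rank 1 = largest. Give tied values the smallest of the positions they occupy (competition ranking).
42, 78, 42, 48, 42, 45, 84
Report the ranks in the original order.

Sorted (descending): 84, 78, 48, 45, 42, 42, 42
The 3 values of 42 occupy positions 5–7 → each gets rank 5.

5, 2, 5, 3, 5, 4, 1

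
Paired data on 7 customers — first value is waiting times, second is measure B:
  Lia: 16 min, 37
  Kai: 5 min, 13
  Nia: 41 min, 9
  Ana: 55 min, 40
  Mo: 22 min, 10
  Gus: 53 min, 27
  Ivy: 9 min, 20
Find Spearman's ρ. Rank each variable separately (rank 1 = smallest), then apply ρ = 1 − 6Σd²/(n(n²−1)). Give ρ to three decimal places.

Ranks of variable 1: 3, 1, 5, 7, 4, 6, 2
Ranks of variable 2: 6, 3, 1, 7, 2, 5, 4
d = r₁ − r₂: -3, -2, 4, 0, 2, 1, -2
d²: 9, 4, 16, 0, 4, 1, 4; Σd² = 38
ρ = 1 − 6·38/(7·48) = 1 − 228/336 = 0.321

0.321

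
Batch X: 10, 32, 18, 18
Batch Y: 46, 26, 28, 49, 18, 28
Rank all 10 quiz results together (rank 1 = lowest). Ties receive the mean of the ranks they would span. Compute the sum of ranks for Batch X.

Sorted (ascending): 10, 18, 18, 18, 26, 28, 28, 32, 46, 49
The 3 values of 18 occupy positions 2–4 → average rank 3.
The 2 values of 28 occupy positions 6–7 → average rank (6+7)/2 = 6.5.
Batch X values → pooled ranks: 10→1, 32→8, 18→3, 18→3
Rank sum = 1 + 8 + 3 + 3 = 15

15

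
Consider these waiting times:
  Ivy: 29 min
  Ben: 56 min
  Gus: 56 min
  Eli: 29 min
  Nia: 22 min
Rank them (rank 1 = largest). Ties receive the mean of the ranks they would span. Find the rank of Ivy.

Sorted (descending): 56, 56, 29, 29, 22
The 2 values of 56 occupy positions 1–2 → average rank (1+2)/2 = 1.5.
The 2 values of 29 occupy positions 3–4 → average rank (3+4)/2 = 3.5.
Ivy has value 29 min → rank 3.5.

3.5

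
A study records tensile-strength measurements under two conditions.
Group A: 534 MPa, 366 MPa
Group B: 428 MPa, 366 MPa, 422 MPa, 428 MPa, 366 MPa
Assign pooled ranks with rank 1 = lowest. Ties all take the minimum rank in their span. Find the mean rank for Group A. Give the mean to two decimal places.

4.00

Sorted (ascending): 366, 366, 366, 422, 428, 428, 534
The 3 values of 366 occupy positions 1–3 → each gets rank 1.
The 2 values of 428 occupy positions 5–6 → each gets rank 5.
Group A values → pooled ranks: 534→7, 366→1
Mean rank = (7 + 1) / 2 = 4.00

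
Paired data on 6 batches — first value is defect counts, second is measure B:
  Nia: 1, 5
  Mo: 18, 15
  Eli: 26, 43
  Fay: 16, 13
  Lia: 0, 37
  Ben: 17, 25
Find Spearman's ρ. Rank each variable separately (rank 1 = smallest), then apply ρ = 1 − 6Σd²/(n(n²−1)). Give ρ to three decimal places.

0.371

Ranks of variable 1: 2, 5, 6, 3, 1, 4
Ranks of variable 2: 1, 3, 6, 2, 5, 4
d = r₁ − r₂: 1, 2, 0, 1, -4, 0
d²: 1, 4, 0, 1, 16, 0; Σd² = 22
ρ = 1 − 6·22/(6·35) = 1 − 132/210 = 0.371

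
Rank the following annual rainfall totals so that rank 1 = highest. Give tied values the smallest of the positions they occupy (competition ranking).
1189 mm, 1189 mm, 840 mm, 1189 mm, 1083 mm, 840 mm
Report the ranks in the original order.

Sorted (descending): 1189, 1189, 1189, 1083, 840, 840
The 3 values of 1189 occupy positions 1–3 → each gets rank 1.
The 2 values of 840 occupy positions 5–6 → each gets rank 5.

1, 1, 5, 1, 4, 5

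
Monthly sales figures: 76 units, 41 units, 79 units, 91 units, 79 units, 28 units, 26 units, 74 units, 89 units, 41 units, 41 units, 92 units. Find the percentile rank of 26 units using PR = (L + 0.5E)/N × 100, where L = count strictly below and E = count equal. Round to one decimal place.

4.2

N = 12.
Strictly below 26: 0. Equal to 26: 1.
PR = (0 + 0.5·1)/12 × 100 = 4.2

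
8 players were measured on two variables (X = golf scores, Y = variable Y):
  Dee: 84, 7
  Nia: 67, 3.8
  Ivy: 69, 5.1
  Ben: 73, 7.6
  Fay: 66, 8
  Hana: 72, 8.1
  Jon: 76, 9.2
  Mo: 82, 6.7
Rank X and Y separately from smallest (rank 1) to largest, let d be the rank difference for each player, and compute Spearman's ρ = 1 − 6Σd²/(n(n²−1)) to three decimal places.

0.143

Ranks of variable 1: 8, 2, 3, 5, 1, 4, 6, 7
Ranks of variable 2: 4, 1, 2, 5, 6, 7, 8, 3
d = r₁ − r₂: 4, 1, 1, 0, -5, -3, -2, 4
d²: 16, 1, 1, 0, 25, 9, 4, 16; Σd² = 72
ρ = 1 − 6·72/(8·63) = 1 − 432/504 = 0.143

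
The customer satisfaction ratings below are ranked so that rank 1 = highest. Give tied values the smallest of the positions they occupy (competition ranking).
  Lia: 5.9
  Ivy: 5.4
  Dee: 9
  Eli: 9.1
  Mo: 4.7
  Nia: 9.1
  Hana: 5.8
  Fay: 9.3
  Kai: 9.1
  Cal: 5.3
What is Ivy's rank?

8

Sorted (descending): 9.3, 9.1, 9.1, 9.1, 9, 5.9, 5.8, 5.4, 5.3, 4.7
The 3 values of 9.1 occupy positions 2–4 → each gets rank 2.
Ivy has value 5.4 → rank 8.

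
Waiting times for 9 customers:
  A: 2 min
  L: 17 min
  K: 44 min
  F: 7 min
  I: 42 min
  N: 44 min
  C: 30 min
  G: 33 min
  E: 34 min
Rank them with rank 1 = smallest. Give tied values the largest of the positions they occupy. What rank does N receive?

9

Sorted (ascending): 2, 7, 17, 30, 33, 34, 42, 44, 44
The 2 values of 44 occupy positions 8–9 → each gets rank 9.
N has value 44 min → rank 9.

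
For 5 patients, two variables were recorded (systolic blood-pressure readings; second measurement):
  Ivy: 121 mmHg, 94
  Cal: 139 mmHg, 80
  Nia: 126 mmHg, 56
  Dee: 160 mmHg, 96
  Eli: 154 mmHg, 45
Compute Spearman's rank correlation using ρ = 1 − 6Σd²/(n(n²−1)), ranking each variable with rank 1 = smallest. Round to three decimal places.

0.100

Ranks of variable 1: 1, 3, 2, 5, 4
Ranks of variable 2: 4, 3, 2, 5, 1
d = r₁ − r₂: -3, 0, 0, 0, 3
d²: 9, 0, 0, 0, 9; Σd² = 18
ρ = 1 − 6·18/(5·24) = 1 − 108/120 = 0.100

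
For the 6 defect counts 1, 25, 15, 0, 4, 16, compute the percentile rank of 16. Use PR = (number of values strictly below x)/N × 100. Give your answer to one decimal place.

66.7

N = 6.
Strictly below 16: 4. Equal to 16: 1.
PR = 4/6 × 100 = 66.7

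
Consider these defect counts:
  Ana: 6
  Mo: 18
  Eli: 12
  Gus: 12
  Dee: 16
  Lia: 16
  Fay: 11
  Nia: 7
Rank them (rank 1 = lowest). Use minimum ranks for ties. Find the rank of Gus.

4

Sorted (ascending): 6, 7, 11, 12, 12, 16, 16, 18
The 2 values of 12 occupy positions 4–5 → each gets rank 4.
The 2 values of 16 occupy positions 6–7 → each gets rank 6.
Gus has value 12 → rank 4.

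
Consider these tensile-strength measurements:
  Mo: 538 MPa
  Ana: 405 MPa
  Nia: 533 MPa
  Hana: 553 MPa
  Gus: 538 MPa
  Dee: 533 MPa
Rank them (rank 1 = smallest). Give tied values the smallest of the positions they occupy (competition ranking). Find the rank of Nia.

2

Sorted (ascending): 405, 533, 533, 538, 538, 553
The 2 values of 533 occupy positions 2–3 → each gets rank 2.
The 2 values of 538 occupy positions 4–5 → each gets rank 4.
Nia has value 533 MPa → rank 2.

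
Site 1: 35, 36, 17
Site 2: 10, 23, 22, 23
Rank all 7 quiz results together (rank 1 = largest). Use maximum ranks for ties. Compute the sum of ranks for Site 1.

9

Sorted (descending): 36, 35, 23, 23, 22, 17, 10
The 2 values of 23 occupy positions 3–4 → each gets rank 4.
Site 1 values → pooled ranks: 35→2, 36→1, 17→6
Rank sum = 2 + 1 + 6 = 9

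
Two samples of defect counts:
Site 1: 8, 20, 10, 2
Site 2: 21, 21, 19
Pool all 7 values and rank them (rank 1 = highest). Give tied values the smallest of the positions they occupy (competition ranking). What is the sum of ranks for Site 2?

Sorted (descending): 21, 21, 20, 19, 10, 8, 2
The 2 values of 21 occupy positions 1–2 → each gets rank 1.
Site 2 values → pooled ranks: 21→1, 21→1, 19→4
Rank sum = 1 + 1 + 4 = 6

6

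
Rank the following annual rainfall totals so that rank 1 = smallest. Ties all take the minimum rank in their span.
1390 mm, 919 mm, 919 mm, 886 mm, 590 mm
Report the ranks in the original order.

5, 3, 3, 2, 1

Sorted (ascending): 590, 886, 919, 919, 1390
The 2 values of 919 occupy positions 3–4 → each gets rank 3.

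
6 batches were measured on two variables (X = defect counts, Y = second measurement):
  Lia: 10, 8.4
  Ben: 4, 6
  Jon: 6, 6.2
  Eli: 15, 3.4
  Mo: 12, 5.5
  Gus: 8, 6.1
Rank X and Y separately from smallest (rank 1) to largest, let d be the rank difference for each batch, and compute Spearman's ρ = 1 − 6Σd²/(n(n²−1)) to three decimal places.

Ranks of variable 1: 4, 1, 2, 6, 5, 3
Ranks of variable 2: 6, 3, 5, 1, 2, 4
d = r₁ − r₂: -2, -2, -3, 5, 3, -1
d²: 4, 4, 9, 25, 9, 1; Σd² = 52
ρ = 1 − 6·52/(6·35) = 1 − 312/210 = -0.486

-0.486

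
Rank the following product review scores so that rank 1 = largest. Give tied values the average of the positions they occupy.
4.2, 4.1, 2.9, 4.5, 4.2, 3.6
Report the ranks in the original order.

2.5, 4, 6, 1, 2.5, 5

Sorted (descending): 4.5, 4.2, 4.2, 4.1, 3.6, 2.9
The 2 values of 4.2 occupy positions 2–3 → average rank (2+3)/2 = 2.5.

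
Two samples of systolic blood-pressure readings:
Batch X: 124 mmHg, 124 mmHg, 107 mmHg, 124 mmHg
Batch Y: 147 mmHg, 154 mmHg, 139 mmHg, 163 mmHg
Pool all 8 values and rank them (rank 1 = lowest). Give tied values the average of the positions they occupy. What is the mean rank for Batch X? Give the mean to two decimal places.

Sorted (ascending): 107, 124, 124, 124, 139, 147, 154, 163
The 3 values of 124 occupy positions 2–4 → average rank 3.
Batch X values → pooled ranks: 124→3, 124→3, 107→1, 124→3
Mean rank = (3 + 3 + 1 + 3) / 4 = 2.50

2.50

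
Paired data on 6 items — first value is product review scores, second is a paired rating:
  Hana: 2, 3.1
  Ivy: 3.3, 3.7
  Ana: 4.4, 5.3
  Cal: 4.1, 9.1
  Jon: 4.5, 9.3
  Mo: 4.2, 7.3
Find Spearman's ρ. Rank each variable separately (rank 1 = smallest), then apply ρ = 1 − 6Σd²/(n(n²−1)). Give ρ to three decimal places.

0.771

Ranks of variable 1: 1, 2, 5, 3, 6, 4
Ranks of variable 2: 1, 2, 3, 5, 6, 4
d = r₁ − r₂: 0, 0, 2, -2, 0, 0
d²: 0, 0, 4, 4, 0, 0; Σd² = 8
ρ = 1 − 6·8/(6·35) = 1 − 48/210 = 0.771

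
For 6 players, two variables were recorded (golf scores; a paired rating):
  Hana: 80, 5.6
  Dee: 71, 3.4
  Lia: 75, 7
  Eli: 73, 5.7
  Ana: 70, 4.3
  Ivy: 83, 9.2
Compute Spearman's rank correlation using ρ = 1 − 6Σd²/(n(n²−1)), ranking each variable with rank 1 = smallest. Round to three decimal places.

0.771

Ranks of variable 1: 5, 2, 4, 3, 1, 6
Ranks of variable 2: 3, 1, 5, 4, 2, 6
d = r₁ − r₂: 2, 1, -1, -1, -1, 0
d²: 4, 1, 1, 1, 1, 0; Σd² = 8
ρ = 1 − 6·8/(6·35) = 1 − 48/210 = 0.771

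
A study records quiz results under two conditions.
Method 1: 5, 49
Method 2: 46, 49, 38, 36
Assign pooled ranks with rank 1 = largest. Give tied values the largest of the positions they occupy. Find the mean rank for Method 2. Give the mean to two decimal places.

Sorted (descending): 49, 49, 46, 38, 36, 5
The 2 values of 49 occupy positions 1–2 → each gets rank 2.
Method 2 values → pooled ranks: 46→3, 49→2, 38→4, 36→5
Mean rank = (3 + 2 + 4 + 5) / 4 = 3.50

3.50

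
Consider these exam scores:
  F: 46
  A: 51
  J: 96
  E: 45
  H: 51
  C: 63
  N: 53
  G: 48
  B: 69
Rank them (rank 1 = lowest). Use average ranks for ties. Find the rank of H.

4.5

Sorted (ascending): 45, 46, 48, 51, 51, 53, 63, 69, 96
The 2 values of 51 occupy positions 4–5 → average rank (4+5)/2 = 4.5.
H has value 51 → rank 4.5.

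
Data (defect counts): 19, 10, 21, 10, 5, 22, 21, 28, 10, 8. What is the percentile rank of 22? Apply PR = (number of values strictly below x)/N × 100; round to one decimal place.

N = 10.
Strictly below 22: 8. Equal to 22: 1.
PR = 8/10 × 100 = 80.0

80.0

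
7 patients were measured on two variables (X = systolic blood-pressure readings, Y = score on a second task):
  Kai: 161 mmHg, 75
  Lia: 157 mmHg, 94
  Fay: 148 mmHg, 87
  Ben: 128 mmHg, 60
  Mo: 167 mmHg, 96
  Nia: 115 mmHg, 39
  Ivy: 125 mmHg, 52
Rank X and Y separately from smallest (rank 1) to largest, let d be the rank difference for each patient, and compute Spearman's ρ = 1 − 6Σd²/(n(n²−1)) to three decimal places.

Ranks of variable 1: 6, 5, 4, 3, 7, 1, 2
Ranks of variable 2: 4, 6, 5, 3, 7, 1, 2
d = r₁ − r₂: 2, -1, -1, 0, 0, 0, 0
d²: 4, 1, 1, 0, 0, 0, 0; Σd² = 6
ρ = 1 − 6·6/(7·48) = 1 − 36/336 = 0.893

0.893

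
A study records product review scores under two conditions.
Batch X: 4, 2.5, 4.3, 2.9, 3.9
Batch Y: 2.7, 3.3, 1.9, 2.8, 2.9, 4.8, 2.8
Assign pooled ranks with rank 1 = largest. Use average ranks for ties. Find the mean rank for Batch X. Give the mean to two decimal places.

5.30

Sorted (descending): 4.8, 4.3, 4, 3.9, 3.3, 2.9, 2.9, 2.8, 2.8, 2.7, 2.5, 1.9
The 2 values of 2.9 occupy positions 6–7 → average rank (6+7)/2 = 6.5.
The 2 values of 2.8 occupy positions 8–9 → average rank (8+9)/2 = 8.5.
Batch X values → pooled ranks: 4→3, 2.5→11, 4.3→2, 2.9→6.5, 3.9→4
Mean rank = (3 + 11 + 2 + 6.5 + 4) / 5 = 5.30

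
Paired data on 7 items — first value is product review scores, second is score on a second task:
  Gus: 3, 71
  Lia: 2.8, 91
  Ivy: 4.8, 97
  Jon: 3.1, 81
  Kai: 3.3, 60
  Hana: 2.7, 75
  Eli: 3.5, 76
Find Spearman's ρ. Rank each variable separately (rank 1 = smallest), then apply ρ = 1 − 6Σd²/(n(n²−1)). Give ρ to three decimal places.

0.250

Ranks of variable 1: 3, 2, 7, 4, 5, 1, 6
Ranks of variable 2: 2, 6, 7, 5, 1, 3, 4
d = r₁ − r₂: 1, -4, 0, -1, 4, -2, 2
d²: 1, 16, 0, 1, 16, 4, 4; Σd² = 42
ρ = 1 − 6·42/(7·48) = 1 − 252/336 = 0.250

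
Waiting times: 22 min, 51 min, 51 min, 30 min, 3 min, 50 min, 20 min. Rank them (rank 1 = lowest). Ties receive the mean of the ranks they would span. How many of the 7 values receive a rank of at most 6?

Sorted (ascending): 3, 20, 22, 30, 50, 51, 51
The 2 values of 51 occupy positions 6–7 → average rank (6+7)/2 = 6.5.
Ranks ≤ 6: {1, 2, 3, 4, 5} → 5 values.

5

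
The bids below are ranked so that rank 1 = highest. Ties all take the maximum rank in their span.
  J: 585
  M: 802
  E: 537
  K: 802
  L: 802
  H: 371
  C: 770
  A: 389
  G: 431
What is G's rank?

Sorted (descending): 802, 802, 802, 770, 585, 537, 431, 389, 371
The 3 values of 802 occupy positions 1–3 → each gets rank 3.
G has value 431 → rank 7.

7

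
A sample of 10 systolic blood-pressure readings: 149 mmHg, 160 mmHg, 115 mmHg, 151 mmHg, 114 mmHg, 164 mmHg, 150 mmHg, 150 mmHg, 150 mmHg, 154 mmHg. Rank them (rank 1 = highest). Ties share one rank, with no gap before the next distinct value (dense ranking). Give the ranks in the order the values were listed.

6, 2, 7, 4, 8, 1, 5, 5, 5, 3

Sorted (descending): 164, 160, 154, 151, 150, 150, 150, 149, 115, 114
The 3 values of 150 share dense rank 5.
Remaining distinct values take the next consecutive integers.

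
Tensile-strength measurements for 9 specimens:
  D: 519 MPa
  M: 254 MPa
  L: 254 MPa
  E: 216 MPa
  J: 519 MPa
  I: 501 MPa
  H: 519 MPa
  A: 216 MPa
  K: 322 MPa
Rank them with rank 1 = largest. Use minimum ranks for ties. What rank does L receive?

6

Sorted (descending): 519, 519, 519, 501, 322, 254, 254, 216, 216
The 3 values of 519 occupy positions 1–3 → each gets rank 1.
The 2 values of 254 occupy positions 6–7 → each gets rank 6.
The 2 values of 216 occupy positions 8–9 → each gets rank 8.
L has value 254 MPa → rank 6.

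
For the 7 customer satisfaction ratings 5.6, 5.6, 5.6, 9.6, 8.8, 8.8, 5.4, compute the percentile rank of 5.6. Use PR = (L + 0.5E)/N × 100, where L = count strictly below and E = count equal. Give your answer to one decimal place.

35.7

N = 7.
Strictly below 5.6: 1. Equal to 5.6: 3.
PR = (1 + 0.5·3)/7 × 100 = 35.7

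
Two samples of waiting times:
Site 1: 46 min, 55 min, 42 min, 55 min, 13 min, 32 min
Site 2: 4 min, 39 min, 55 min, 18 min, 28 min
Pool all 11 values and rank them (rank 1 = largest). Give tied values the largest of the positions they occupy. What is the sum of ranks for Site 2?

Sorted (descending): 55, 55, 55, 46, 42, 39, 32, 28, 18, 13, 4
The 3 values of 55 occupy positions 1–3 → each gets rank 3.
Site 2 values → pooled ranks: 4→11, 39→6, 55→3, 18→9, 28→8
Rank sum = 11 + 6 + 3 + 9 + 8 = 37

37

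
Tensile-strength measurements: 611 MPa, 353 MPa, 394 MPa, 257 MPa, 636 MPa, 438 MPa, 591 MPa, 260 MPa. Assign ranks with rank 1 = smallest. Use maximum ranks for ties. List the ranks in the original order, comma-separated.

Sorted (ascending): 257, 260, 353, 394, 438, 591, 611, 636
No ties — each value takes its position as its rank.

7, 3, 4, 1, 8, 5, 6, 2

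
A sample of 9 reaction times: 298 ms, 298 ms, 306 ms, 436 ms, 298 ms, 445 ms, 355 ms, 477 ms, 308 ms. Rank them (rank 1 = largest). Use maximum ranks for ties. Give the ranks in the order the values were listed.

9, 9, 6, 3, 9, 2, 4, 1, 5

Sorted (descending): 477, 445, 436, 355, 308, 306, 298, 298, 298
The 3 values of 298 occupy positions 7–9 → each gets rank 9.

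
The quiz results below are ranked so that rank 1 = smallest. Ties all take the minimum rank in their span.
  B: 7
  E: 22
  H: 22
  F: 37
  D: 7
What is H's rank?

3

Sorted (ascending): 7, 7, 22, 22, 37
The 2 values of 7 occupy positions 1–2 → each gets rank 1.
The 2 values of 22 occupy positions 3–4 → each gets rank 3.
H has value 22 → rank 3.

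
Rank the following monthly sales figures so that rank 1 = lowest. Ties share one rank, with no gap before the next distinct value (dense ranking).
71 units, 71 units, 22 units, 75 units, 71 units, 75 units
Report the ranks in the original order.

Sorted (ascending): 22, 71, 71, 71, 75, 75
The 3 values of 71 share dense rank 2.
The 2 values of 75 share dense rank 3.
Remaining distinct values take the next consecutive integers.

2, 2, 1, 3, 2, 3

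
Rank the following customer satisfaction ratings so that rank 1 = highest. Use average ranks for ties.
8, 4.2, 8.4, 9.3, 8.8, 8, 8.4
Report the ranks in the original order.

5.5, 7, 3.5, 1, 2, 5.5, 3.5

Sorted (descending): 9.3, 8.8, 8.4, 8.4, 8, 8, 4.2
The 2 values of 8.4 occupy positions 3–4 → average rank (3+4)/2 = 3.5.
The 2 values of 8 occupy positions 5–6 → average rank (5+6)/2 = 5.5.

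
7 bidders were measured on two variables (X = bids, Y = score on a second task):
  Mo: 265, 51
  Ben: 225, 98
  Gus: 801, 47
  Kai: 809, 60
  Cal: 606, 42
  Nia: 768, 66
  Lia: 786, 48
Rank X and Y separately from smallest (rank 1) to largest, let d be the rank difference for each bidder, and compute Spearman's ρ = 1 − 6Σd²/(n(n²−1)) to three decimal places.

Ranks of variable 1: 2, 1, 6, 7, 3, 4, 5
Ranks of variable 2: 4, 7, 2, 5, 1, 6, 3
d = r₁ − r₂: -2, -6, 4, 2, 2, -2, 2
d²: 4, 36, 16, 4, 4, 4, 4; Σd² = 72
ρ = 1 − 6·72/(7·48) = 1 − 432/336 = -0.286

-0.286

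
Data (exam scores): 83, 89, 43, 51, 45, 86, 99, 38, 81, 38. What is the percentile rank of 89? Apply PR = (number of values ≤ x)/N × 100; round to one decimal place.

90.0

N = 10.
Strictly below 89: 8. Equal to 89: 1.
PR = 9/10 × 100 = 90.0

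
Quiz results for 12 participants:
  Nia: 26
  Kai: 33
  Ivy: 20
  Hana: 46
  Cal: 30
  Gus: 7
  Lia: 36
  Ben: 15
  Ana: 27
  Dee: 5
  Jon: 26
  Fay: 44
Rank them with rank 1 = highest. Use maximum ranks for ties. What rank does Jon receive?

8

Sorted (descending): 46, 44, 36, 33, 30, 27, 26, 26, 20, 15, 7, 5
The 2 values of 26 occupy positions 7–8 → each gets rank 8.
Jon has value 26 → rank 8.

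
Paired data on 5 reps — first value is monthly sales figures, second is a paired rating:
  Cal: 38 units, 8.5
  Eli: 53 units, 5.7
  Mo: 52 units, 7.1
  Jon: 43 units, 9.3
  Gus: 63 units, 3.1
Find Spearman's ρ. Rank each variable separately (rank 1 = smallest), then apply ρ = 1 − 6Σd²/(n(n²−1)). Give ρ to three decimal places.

Ranks of variable 1: 1, 4, 3, 2, 5
Ranks of variable 2: 4, 2, 3, 5, 1
d = r₁ − r₂: -3, 2, 0, -3, 4
d²: 9, 4, 0, 9, 16; Σd² = 38
ρ = 1 − 6·38/(5·24) = 1 − 228/120 = -0.900

-0.900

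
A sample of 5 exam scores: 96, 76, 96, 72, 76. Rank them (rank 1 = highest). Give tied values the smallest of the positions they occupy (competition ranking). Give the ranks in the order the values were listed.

Sorted (descending): 96, 96, 76, 76, 72
The 2 values of 96 occupy positions 1–2 → each gets rank 1.
The 2 values of 76 occupy positions 3–4 → each gets rank 3.

1, 3, 1, 5, 3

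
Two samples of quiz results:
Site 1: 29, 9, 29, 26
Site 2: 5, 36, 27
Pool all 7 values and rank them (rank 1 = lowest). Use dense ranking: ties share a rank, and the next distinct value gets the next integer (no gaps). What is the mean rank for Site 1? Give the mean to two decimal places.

Sorted (ascending): 5, 9, 26, 27, 29, 29, 36
The 2 values of 29 share dense rank 5.
Remaining distinct values take the next consecutive integers.
Site 1 values → pooled ranks: 29→5, 9→2, 29→5, 26→3
Mean rank = (5 + 2 + 5 + 3) / 4 = 3.75

3.75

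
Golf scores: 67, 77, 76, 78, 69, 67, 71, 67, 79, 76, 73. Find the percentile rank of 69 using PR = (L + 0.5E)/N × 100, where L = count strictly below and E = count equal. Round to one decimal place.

31.8

N = 11.
Strictly below 69: 3. Equal to 69: 1.
PR = (3 + 0.5·1)/11 × 100 = 31.8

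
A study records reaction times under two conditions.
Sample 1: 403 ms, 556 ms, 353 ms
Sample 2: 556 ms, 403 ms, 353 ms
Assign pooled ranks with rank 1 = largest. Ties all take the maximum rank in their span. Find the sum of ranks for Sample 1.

Sorted (descending): 556, 556, 403, 403, 353, 353
The 2 values of 556 occupy positions 1–2 → each gets rank 2.
The 2 values of 403 occupy positions 3–4 → each gets rank 4.
The 2 values of 353 occupy positions 5–6 → each gets rank 6.
Sample 1 values → pooled ranks: 403→4, 556→2, 353→6
Rank sum = 4 + 2 + 6 = 12

12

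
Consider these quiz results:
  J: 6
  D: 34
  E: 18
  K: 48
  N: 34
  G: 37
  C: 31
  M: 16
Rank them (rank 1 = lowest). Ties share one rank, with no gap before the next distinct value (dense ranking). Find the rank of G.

Sorted (ascending): 6, 16, 18, 31, 34, 34, 37, 48
The 2 values of 34 share dense rank 5.
Remaining distinct values take the next consecutive integers.
G has value 37 → rank 6.

6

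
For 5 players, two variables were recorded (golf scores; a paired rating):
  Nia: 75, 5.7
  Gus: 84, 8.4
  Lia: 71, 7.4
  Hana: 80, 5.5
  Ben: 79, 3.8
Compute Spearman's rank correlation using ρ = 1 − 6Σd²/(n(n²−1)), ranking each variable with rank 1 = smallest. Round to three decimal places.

Ranks of variable 1: 2, 5, 1, 4, 3
Ranks of variable 2: 3, 5, 4, 2, 1
d = r₁ − r₂: -1, 0, -3, 2, 2
d²: 1, 0, 9, 4, 4; Σd² = 18
ρ = 1 − 6·18/(5·24) = 1 − 108/120 = 0.100

0.100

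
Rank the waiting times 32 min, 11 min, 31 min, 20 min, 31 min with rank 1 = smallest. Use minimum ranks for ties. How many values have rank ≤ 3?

4

Sorted (ascending): 11, 20, 31, 31, 32
The 2 values of 31 occupy positions 3–4 → each gets rank 3.
Ranks ≤ 3: {1, 2, 3, 3} → 4 values.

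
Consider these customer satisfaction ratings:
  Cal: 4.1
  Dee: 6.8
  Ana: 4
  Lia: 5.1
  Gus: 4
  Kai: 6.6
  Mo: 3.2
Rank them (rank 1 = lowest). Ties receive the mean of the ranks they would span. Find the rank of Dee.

7

Sorted (ascending): 3.2, 4, 4, 4.1, 5.1, 6.6, 6.8
The 2 values of 4 occupy positions 2–3 → average rank (2+3)/2 = 2.5.
Dee has value 6.8 → rank 7.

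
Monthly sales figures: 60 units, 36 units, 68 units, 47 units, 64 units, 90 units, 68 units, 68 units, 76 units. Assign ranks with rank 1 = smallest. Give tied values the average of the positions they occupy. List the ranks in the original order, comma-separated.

Sorted (ascending): 36, 47, 60, 64, 68, 68, 68, 76, 90
The 3 values of 68 occupy positions 5–7 → average rank 6.

3, 1, 6, 2, 4, 9, 6, 6, 8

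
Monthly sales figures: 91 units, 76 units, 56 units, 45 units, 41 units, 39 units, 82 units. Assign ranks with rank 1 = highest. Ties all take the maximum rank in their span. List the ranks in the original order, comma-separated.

Sorted (descending): 91, 82, 76, 56, 45, 41, 39
No ties — each value takes its position as its rank.

1, 3, 4, 5, 6, 7, 2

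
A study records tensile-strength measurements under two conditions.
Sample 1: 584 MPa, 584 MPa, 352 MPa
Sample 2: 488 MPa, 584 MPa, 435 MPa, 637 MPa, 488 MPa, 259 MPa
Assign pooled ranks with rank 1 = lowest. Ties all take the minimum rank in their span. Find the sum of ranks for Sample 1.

Sorted (ascending): 259, 352, 435, 488, 488, 584, 584, 584, 637
The 2 values of 488 occupy positions 4–5 → each gets rank 4.
The 3 values of 584 occupy positions 6–8 → each gets rank 6.
Sample 1 values → pooled ranks: 584→6, 584→6, 352→2
Rank sum = 6 + 6 + 2 = 14

14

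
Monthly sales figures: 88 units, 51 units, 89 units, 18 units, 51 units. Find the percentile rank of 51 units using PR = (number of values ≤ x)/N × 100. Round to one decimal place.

60.0

N = 5.
Strictly below 51: 1. Equal to 51: 2.
PR = 3/5 × 100 = 60.0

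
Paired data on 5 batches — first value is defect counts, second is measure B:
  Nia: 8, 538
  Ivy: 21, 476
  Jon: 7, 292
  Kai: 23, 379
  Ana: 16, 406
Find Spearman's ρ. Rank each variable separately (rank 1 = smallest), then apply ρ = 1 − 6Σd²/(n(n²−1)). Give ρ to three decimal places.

0.100

Ranks of variable 1: 2, 4, 1, 5, 3
Ranks of variable 2: 5, 4, 1, 2, 3
d = r₁ − r₂: -3, 0, 0, 3, 0
d²: 9, 0, 0, 9, 0; Σd² = 18
ρ = 1 − 6·18/(5·24) = 1 − 108/120 = 0.100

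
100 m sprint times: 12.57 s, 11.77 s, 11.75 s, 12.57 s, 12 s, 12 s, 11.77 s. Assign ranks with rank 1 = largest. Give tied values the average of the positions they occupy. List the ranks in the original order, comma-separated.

Sorted (descending): 12.57, 12.57, 12, 12, 11.77, 11.77, 11.75
The 2 values of 12.57 occupy positions 1–2 → average rank (1+2)/2 = 1.5.
The 2 values of 12 occupy positions 3–4 → average rank (3+4)/2 = 3.5.
The 2 values of 11.77 occupy positions 5–6 → average rank (5+6)/2 = 5.5.

1.5, 5.5, 7, 1.5, 3.5, 3.5, 5.5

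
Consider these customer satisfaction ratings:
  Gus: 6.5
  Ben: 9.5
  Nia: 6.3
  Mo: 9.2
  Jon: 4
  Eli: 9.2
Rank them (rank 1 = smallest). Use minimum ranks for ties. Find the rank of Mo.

4

Sorted (ascending): 4, 6.3, 6.5, 9.2, 9.2, 9.5
The 2 values of 9.2 occupy positions 4–5 → each gets rank 4.
Mo has value 9.2 → rank 4.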